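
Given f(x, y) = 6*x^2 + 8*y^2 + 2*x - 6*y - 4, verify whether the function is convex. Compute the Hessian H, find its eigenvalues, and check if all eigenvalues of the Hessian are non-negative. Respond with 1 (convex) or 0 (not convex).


The Hessian of f(x,y) = 6*x^2 + 8*y^2 + 2*x - 6*y - 4 is:
H = [[12, 0], [0, 16]]
Trace = 12 + 16 = 28
Determinant = 12*16 - (0)^2 = 192
Discriminant = (28)^2 - 4*192 = 16.0
Eigenvalues: lambda_1 = 12.0, lambda_2 = 16.0
The function is convex.

1


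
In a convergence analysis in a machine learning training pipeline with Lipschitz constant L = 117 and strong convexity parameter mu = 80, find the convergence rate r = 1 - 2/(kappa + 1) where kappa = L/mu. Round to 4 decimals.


Step 1: Compute the condition number.
kappa = L/mu = 117/80 = 1.4625
Step 2: Compute the convergence rate.
r = 1 - 2/(kappa + 1) = 1 - 2*mu/(L + mu) = (L - mu)/(L + mu) = 37/197 = 0.1878


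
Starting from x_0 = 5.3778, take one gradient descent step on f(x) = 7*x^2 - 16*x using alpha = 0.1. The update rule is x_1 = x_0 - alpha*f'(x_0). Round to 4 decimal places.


We compute the gradient at x_0 and apply the update.
f'(x) = 14*x - 16
f'(5.3778) = 14*5.3778 - 16 = 59.2892
x_1 = 5.3778 - 0.1*59.2892 = -0.5511


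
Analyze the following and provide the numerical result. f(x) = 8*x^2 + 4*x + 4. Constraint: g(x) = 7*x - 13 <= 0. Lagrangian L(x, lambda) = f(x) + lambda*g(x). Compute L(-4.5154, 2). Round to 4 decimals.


Step 1: Evaluate f(x).
f(-4.5154) = 8*(-4.5154)^2 + 4*(-4.5154) + 4 = 149.0491
Step 2: Evaluate g(x).
g(-4.5154) = 7*-4.5154 - 13 = -44.6078
Step 3: Compute Lagrangian.
L = 149.0491 + 2*-44.6078 = 59.8335


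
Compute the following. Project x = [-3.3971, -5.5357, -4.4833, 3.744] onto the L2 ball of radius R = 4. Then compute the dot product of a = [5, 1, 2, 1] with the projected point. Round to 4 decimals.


Step 1: Compute ||x|| (intermediates to 6 decimals).
||x|| = sqrt((-3.3971)^2 + (-5.5357)^2 + (-4.4833)^2 + 3.744^2) = 8.735089
Step 2: Project.
Since ||x|| > R, scale = R/||x|| = 4/8.735089 = 0.457923, proj(x) = scale * x
proj(x) = [-1.55561, -2.534924, -2.053006, 1.714464]
Step 3: Dot product.
a^T * proj(x) = 5*(-1.55561) + 1*(-2.534924) + 2*(-2.053006) + 1*1.714464 = -12.7045


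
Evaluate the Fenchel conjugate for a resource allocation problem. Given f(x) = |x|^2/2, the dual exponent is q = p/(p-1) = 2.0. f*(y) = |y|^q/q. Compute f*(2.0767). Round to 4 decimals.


The conjugate exponent q satisfies 1/p + 1/q = 1.
p = 2, so q = 2/(2 - 1) = 2.0
|y|^q = 2.0767^2.0 = 4.3127
f*(2.0767) = 4.3127 / 2.0 = 2.1563


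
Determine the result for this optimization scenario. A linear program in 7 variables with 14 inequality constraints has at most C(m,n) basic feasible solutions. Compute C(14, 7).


Each vertex corresponds to some choice of n active constraints out of m, so the number of vertices is at most C(m, n) = m! / (n!(m-n)!).
m = 14, n = 7
Numerator: 14 * 13 * 12 * 11 * 10 * 9 * 8
Denominator: 7! = 5040
C(14, 7) = 3432


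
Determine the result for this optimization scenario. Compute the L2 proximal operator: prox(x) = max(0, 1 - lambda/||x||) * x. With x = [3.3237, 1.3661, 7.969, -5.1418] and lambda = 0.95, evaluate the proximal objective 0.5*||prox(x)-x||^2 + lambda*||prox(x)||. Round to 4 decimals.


Step 1: Compute ||x||.
||x|| = 10.1418
Step 2: Compute scaling factor.
scale = max(0, 1 - 0.95/10.1418) = 0.9063
Step 3: prox(x) = [3.0124, 1.2381, 7.2225, -4.6602]
||prox(x)|| = 9.1918
Step 4: Proximal objective.
0.5*||prox-x||^2 = 0.4513
lambda*||prox|| = 8.7322
Total = 9.1835


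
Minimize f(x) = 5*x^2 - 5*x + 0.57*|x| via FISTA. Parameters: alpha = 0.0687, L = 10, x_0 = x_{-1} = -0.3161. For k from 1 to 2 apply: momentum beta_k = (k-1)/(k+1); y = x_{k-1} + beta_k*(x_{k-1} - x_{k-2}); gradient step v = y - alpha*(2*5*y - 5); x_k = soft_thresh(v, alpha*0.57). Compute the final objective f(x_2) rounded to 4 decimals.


FISTA on f(x) = 5*x^2 - 5*x + 0.57*|x|
L = 10, alpha = 0.0687
Iteration 1: beta = 0.0, y = -0.3161 + 0.0*(-0.3161 + 0.3161) = -0.3161
  grad(y) = -8.161, v = y - alpha*grad = 0.2446
  prox(v) = soft_thresh(0.2446, 0.0392) = 0.2054
Iteration 2: beta = 0.3333, y = 0.2054 + 0.3333*(0.2054 + 0.3161) = 0.3792
  grad(y) = -1.2076, v = y - alpha*grad = 0.4622
  prox(v) = soft_thresh(0.4622, 0.0392) = 0.423
f(x_2) = 5*0.423^2 - 5*0.423 + 0.57*|0.423| = -0.9793


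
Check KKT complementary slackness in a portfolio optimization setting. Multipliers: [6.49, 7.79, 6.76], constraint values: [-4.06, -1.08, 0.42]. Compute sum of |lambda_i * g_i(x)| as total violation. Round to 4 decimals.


KKT complementary slackness check:
lambda_1 * g_1 = 6.49 * -4.06 = -26.3494
lambda_2 * g_2 = 7.79 * -1.08 = -8.4132
lambda_3 * g_3 = 6.76 * 0.42 = 2.8392
Total violation = 26.3494 + 8.4132 + 2.8392 = 37.6018


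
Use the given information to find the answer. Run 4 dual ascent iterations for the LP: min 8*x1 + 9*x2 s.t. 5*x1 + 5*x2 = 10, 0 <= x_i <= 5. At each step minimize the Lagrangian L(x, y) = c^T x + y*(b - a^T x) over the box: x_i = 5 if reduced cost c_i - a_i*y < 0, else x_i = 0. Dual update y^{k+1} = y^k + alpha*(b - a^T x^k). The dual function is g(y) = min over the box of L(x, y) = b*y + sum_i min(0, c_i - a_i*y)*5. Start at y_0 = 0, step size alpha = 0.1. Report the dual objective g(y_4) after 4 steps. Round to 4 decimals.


Dual ascent for LP: min 8*x1 + 9*x2, 5*x1 + 5*x2 = 10, 0 <= x_i <= 5
Step 1: y^k = 0.0, reduced costs: (8.0, 9.0)
  x^k = (0.0, 0.0), subgradient = b - a^T x = 10.0
  y^{k+1} = 0.0 + 0.1*10.0 = 1.0
Step 2: y^k = 1.0, reduced costs: (3.0, 4.0)
  x^k = (0.0, 0.0), subgradient = b - a^T x = 10.0
  y^{k+1} = 1.0 + 0.1*10.0 = 2.0
Step 3: y^k = 2.0, reduced costs: (-2.0, -1.0)
  x^k = (5.0, 5.0), subgradient = b - a^T x = -40.0
  y^{k+1} = 2.0 + 0.1*-40.0 = -2.0
Step 4: y^k = -2.0, reduced costs: (18.0, 19.0)
  x^k = (0.0, 0.0), subgradient = b - a^T x = 10.0
  y^{k+1} = -2.0 + 0.1*10.0 = -1.0
Dual objective at y_4 = -1.0: reduced costs (13.0, 14.0), box minimizer x = (0.0, 0.0)
g(y_4) = b*y + (c1 - a1*y)*x1 + (c2 - a2*y)*x2 = 10*(-1.0) + 13.0*0.0 + 14.0*0.0 = -10.0 + 0.0 + 0.0 = -10.0


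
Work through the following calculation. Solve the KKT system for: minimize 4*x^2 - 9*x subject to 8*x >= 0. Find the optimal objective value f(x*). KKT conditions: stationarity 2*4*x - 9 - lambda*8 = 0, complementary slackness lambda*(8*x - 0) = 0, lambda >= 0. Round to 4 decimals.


Step 1: Try lambda = 0 (constraint inactive).
Stationarity: 2*4*x - 9 = 0
x* = 9/(2*4) = 1.125
Check constraint: 8*1.125 = 9.0 >= 0 -- satisfied.
Step 2: Compute optimal value.
f(x*) = 4*1.125^2 - 9*1.125 = -5.0625


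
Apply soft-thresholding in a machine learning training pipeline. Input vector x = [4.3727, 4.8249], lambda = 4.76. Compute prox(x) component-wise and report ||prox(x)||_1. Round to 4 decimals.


Soft-thresholding with lambda = 4.76:
prox(4.3727) = sign(4.3727)*max(|4.3727| - 4.76, 0) = 0.0
prox(4.8249) = sign(4.8249)*max(|4.8249| - 4.76, 0) = 0.0649
prox(x) = [0.0, 0.0649]
||prox(x)||_1 = 0.0 + 0.0649 = 0.0649


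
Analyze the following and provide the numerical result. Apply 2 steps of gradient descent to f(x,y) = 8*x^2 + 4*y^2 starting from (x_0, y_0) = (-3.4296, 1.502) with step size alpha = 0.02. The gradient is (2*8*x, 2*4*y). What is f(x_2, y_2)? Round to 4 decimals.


Gradient descent on f(x,y) = 8*x^2 + 4*y^2.
Starting point: (-3.4296, 1.502), alpha = 0.02
Step 1: grad_x = 2*8*-3.4296 = -54.8736, grad_y = 2*4*1.502 = 12.016
  x_1 = -3.4296 - 0.02*-54.8736 = -2.3321
  y_1 = 1.502 - 0.02*12.016 = 1.2617
Step 2: grad_x = 2*8*-2.3321 = -37.314, grad_y = 2*4*1.2617 = 10.0934
  x_2 = -2.3321 - 0.02*-37.314 = -1.5858
  y_2 = 1.2617 - 0.02*10.0934 = 1.0598
f(-1.5858, 1.0598) = 8*(-1.5858)^2 + 4*1.0598^2 = 24.6121


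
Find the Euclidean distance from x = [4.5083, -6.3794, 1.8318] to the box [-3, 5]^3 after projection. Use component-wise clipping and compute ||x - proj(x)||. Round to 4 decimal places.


Project each component onto [-3, 5].
clip(4.5083) = 4.5083, clip(-6.3794) = -3.0, clip(1.8318) = 1.8318
Projection = [4.5083, -3.0, 1.8318]
Squared diffs: [0.0, 11.4203, 0.0]
Distance = sqrt(11.4203) = 3.3794


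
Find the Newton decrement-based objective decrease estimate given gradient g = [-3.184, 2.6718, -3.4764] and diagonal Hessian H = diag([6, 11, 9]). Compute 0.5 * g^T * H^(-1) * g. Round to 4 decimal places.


Step 1: H is diagonal, so H^(-1) * g = [-0.5307, 0.2429, -0.3863].
Step 2: g^T H^(-1) g = sum_i g_i^2 / H_ii
  = (-3.184)^2/6 + (2.6718)^2/11 + (-3.4764)^2/9
  = 1.6896 + 0.649 + 1.3428 = 3.6814
Step 3: Objective decrease = 0.5 * g^T H^(-1) g = 1.8407


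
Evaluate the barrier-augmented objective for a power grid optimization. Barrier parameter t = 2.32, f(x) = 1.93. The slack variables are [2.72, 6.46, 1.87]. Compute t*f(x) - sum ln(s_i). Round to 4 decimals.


Step 1: Compute log-barrier.
ln values: [1.0006, 1.8656, 0.6259]
phi = -(1.0006 + 1.8656 + 0.6259) = -3.4922
Step 2: Compute augmented objective.
t*f(x) = 2.32*1.93 = 4.4776
Total = 4.4776 - 3.4922 = 0.9854


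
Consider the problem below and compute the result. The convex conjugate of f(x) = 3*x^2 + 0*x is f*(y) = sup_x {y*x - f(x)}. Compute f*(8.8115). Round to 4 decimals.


f*(y) = sup_x {y*x - a*x^2 - b*x} = sup_x {(y-b)*x - a*x^2}
FOC: (y - b) - 2a*x = 0 => x* = (y - b)/(2a)
x* = (8.8115 - 0)/(2*3) = 1.4686
f*(8.8115) = (y-b)^2/(4a) = (8.8115 - 0)^2/(4*3)
= 77.6425/12 = 6.4702


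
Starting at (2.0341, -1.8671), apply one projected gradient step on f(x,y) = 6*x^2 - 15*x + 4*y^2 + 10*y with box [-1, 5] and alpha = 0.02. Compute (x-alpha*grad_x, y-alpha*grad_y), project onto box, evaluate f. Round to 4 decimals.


Step 1: Compute gradient at (2.0341, -1.8671).
grad_x = 2*6*2.0341 - 15 = 9.4092
grad_y = 2*4*-1.8671 + 10 = -4.9368
Step 2: Gradient step.
x_raw = 2.0341 - 0.02*9.4092 = 1.8459
y_raw = -1.8671 - 0.02*-4.9368 = -1.7684
Step 3: Project onto [-1, 5].
x_proj = clip(1.8459) = 1.8459
y_proj = clip(-1.7684) = -1.0
Step 4: Evaluate f.
f(1.8459, -1.0) = -13.2443


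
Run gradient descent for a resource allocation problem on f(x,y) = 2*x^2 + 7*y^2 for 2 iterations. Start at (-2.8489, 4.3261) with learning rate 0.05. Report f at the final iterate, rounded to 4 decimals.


Gradient descent on f(x,y) = 2*x^2 + 7*y^2.
Starting point: (-2.8489, 4.3261), alpha = 0.05
Step 1: grad_x = 2*2*-2.8489 = -11.3956, grad_y = 2*7*4.3261 = 60.5654
  x_1 = -2.8489 - 0.05*-11.3956 = -2.2791
  y_1 = 4.3261 - 0.05*60.5654 = 1.2978
Step 2: grad_x = 2*2*-2.2791 = -9.1165, grad_y = 2*7*1.2978 = 18.1696
  x_2 = -2.2791 - 0.05*-9.1165 = -1.8233
  y_2 = 1.2978 - 0.05*18.1696 = 0.3893
f(-1.8233, 0.3893) = 2*(-1.8233)^2 + 7*0.3893^2 = 7.71


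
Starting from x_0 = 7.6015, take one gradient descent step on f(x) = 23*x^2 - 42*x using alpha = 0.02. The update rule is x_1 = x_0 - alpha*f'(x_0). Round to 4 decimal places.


We compute the gradient at x_0 and apply the update.
f'(x) = 46*x - 42
f'(7.6015) = 46*7.6015 - 42 = 307.669
x_1 = 7.6015 - 0.02*307.669 = 1.4481


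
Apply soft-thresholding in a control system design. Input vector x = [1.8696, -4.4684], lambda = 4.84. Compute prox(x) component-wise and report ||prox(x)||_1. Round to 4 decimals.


Soft-thresholding with lambda = 4.84:
prox(1.8696) = sign(1.8696)*max(|1.8696| - 4.84, 0) = 0.0
prox(-4.4684) = sign(-4.4684)*max(|-4.4684| - 4.84, 0) = 0.0
prox(x) = [0.0, 0.0]
||prox(x)||_1 = 0.0 + 0.0 = 0.0


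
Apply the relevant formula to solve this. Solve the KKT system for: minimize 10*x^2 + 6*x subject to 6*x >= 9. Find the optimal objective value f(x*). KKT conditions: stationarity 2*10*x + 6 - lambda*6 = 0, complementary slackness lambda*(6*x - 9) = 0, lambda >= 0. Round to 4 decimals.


Step 1: Try lambda = 0 (constraint inactive).
x_unc = -6/(2*10) = -0.3
Check: 6*-0.3 = -1.8 < 9 -- violated!
Step 2: Constraint must be active: 6*x = 9
x* = 9/6 = 1.5
lambda = (2*10*1.5 + 6)/6 = 6.0
Step 3: Compute optimal value.
f(x*) = 10*1.5^2 + 6*1.5 = 31.5


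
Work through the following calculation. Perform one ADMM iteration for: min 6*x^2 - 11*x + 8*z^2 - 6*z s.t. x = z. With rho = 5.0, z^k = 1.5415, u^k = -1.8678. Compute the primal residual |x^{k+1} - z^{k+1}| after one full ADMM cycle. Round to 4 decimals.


ADMM iteration with rho = 5.0, z^k = 1.5415, u^k = -1.8678
Step 1: x-update.
Minimize 6*x^2 - 11*x + (5.0/2)*(x - 1.5415 - 1.8678)^2
FOC: (2*6 + 5.0)*x = 11 + 5.0*(1.5415 + 1.8678)
x^{k+1} = 1.6498
Step 2: z-update.
Minimize 8*z^2 - 6*z + (5.0/2)*(1.6498 - z - 1.8678)^2
FOC: (2*8 + 5.0)*z = 6 + 5.0*(1.6498 - 1.8678)
z^{k+1} = 0.2338
Step 3: u-update.
u^{k+1} = -1.8678 + 1.6498 - 0.2338 = -0.4518
Step 4: Primal residual = |1.6498 - 0.2338| = 1.416


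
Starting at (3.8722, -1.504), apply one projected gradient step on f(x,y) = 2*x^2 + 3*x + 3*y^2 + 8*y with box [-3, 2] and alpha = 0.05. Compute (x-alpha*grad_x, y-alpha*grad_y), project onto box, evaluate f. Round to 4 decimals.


Step 1: Compute gradient at (3.8722, -1.504).
grad_x = 2*2*3.8722 + 3 = 18.4888
grad_y = 2*3*-1.504 + 8 = -1.024
Step 2: Gradient step.
x_raw = 3.8722 - 0.05*18.4888 = 2.9478
y_raw = -1.504 - 0.05*-1.024 = -1.4528
Step 3: Project onto [-3, 2].
x_proj = clip(2.9478) = 2.0
y_proj = clip(-1.4528) = -1.4528
Step 4: Evaluate f.
f(2.0, -1.4528) = 8.7095


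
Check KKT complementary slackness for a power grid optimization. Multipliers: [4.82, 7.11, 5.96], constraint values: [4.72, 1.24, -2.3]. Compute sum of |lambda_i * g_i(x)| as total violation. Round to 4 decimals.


KKT complementary slackness check:
lambda_1 * g_1 = 4.82 * 4.72 = 22.7504
lambda_2 * g_2 = 7.11 * 1.24 = 8.8164
lambda_3 * g_3 = 5.96 * -2.3 = -13.708
Total violation = 22.7504 + 8.8164 + 13.708 = 45.2748


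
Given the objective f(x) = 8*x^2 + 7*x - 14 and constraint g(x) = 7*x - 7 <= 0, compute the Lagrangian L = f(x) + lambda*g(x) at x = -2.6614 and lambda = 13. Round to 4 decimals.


Step 1: Evaluate f(x).
f(-2.6614) = 8*(-2.6614)^2 + 7*(-2.6614) - 14 = 24.0346
Step 2: Evaluate g(x).
g(-2.6614) = 7*-2.6614 - 7 = -25.6298
Step 3: Compute Lagrangian.
L = 24.0346 + 13*-25.6298 = -309.1528


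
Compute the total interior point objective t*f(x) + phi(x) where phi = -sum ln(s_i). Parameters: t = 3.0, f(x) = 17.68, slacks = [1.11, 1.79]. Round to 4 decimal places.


Step 1: Compute log-barrier.
ln values: [0.1044, 0.5822]
phi = -(0.1044 + 0.5822) = -0.6866
Step 2: Compute augmented objective.
t*f(x) = 3.0*17.68 = 53.04
Total = 53.04 - 0.6866 = 52.3534


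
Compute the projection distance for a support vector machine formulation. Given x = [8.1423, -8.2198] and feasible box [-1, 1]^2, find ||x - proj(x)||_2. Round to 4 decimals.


Project each component onto [-1, 1].
clip(8.1423) = 1.0, clip(-8.2198) = -1.0
Projection = [1.0, -1.0]
Squared diffs: [51.0124, 52.1255]
Distance = sqrt(103.1379) = 10.1557


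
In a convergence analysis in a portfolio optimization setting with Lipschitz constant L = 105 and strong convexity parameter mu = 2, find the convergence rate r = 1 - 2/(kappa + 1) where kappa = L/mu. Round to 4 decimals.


Step 1: Compute the condition number.
kappa = L/mu = 105/2 = 52.5
Step 2: Compute the convergence rate.
r = 1 - 2/(kappa + 1) = 1 - 2*mu/(L + mu) = (L - mu)/(L + mu) = 103/107 = 0.9626


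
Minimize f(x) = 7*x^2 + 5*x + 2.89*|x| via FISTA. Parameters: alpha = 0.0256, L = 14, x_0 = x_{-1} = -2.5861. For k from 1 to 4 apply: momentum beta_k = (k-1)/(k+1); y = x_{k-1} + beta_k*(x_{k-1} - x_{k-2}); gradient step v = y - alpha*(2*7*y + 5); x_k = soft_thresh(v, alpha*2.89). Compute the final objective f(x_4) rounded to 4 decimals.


FISTA on f(x) = 7*x^2 + 5*x + 2.89*|x|
L = 14, alpha = 0.0256
Iteration 1: beta = 0.0, y = -2.5861 + 0.0*(-2.5861 + 2.5861) = -2.5861
  grad(y) = -31.2054, v = y - alpha*grad = -1.7872
  prox(v) = soft_thresh(-1.7872, 0.074) = -1.7133
Iteration 2: beta = 0.3333, y = -1.7133 + 0.3333*(-1.7133 + 2.5861) = -1.4223
  grad(y) = -14.9123, v = y - alpha*grad = -1.0406
  prox(v) = soft_thresh(-1.0406, 0.074) = -0.9666
Iteration 3: beta = 0.5, y = -0.9666 + 0.5*(-0.9666 + 1.7133) = -0.5932
  grad(y) = -3.3052, v = y - alpha*grad = -0.5086
  prox(v) = soft_thresh(-0.5086, 0.074) = -0.4346
Iteration 4: beta = 0.6, y = -0.4346 + 0.6*(-0.4346 + 0.9666) = -0.1155
  grad(y) = 3.3835, v = y - alpha*grad = -0.2021
  prox(v) = soft_thresh(-0.2021, 0.074) = -0.1281
f(x_4) = 7*(-0.1281)^2 + 5*(-0.1281) + 2.89*|-0.1281| = -0.1554


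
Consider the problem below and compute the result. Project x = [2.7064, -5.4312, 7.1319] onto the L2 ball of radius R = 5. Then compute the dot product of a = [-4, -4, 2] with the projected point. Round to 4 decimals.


Step 1: Compute ||x|| (intermediates to 6 decimals).
||x|| = sqrt(2.7064^2 + (-5.4312)^2 + 7.1319^2) = 9.364109
Step 2: Project.
Since ||x|| > R, scale = R/||x|| = 5/9.364109 = 0.533954, proj(x) = scale * x
proj(x) = [1.445093, -2.900011, 3.808107]
Step 3: Dot product.
a^T * proj(x) = -4*1.445093 - 4*(-2.900011) + 2*3.808107 = 13.4359


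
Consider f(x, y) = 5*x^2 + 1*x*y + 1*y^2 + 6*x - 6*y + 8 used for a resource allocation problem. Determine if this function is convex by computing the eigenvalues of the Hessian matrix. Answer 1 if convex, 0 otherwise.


The Hessian of f(x,y) = 5*x^2 + 1*x*y + 1*y^2 + 6*x - 6*y + 8 is:
H = [[10, 1], [1, 2]]
Trace = 10 + 2 = 12
Determinant = 10*2 - (1)^2 = 19
Discriminant = (12)^2 - 4*19 = 68.0
Eigenvalues: lambda_1 = 1.8769, lambda_2 = 10.1231
The function is convex.

1


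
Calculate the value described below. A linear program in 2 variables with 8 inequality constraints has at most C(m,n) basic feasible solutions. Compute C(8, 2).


Each vertex corresponds to some choice of n active constraints out of m, so the number of vertices is at most C(m, n) = m! / (n!(m-n)!).
m = 8, n = 2
Numerator: 8 * 7
Denominator: 2! = 2
C(8, 2) = 28


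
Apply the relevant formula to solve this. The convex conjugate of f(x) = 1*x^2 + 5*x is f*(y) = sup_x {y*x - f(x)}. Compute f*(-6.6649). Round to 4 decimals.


f*(y) = sup_x {y*x - a*x^2 - b*x} = sup_x {(y-b)*x - a*x^2}
FOC: (y - b) - 2a*x = 0 => x* = (y - b)/(2a)
x* = (-6.6649 - 5)/(2*1) = -5.8325
f*(-6.6649) = (y-b)^2/(4a) = (-6.6649 - 5)^2/(4*1)
= 136.0699/4 = 34.0175


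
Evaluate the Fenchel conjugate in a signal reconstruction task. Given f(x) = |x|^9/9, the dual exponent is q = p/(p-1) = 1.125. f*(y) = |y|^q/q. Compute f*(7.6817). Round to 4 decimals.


The conjugate exponent q satisfies 1/p + 1/q = 1.
p = 9, so q = 9/(9 - 1) = 1.125
|y|^q = 7.6817^1.125 = 9.9115
f*(7.6817) = 9.9115 / 1.125 = 8.8102


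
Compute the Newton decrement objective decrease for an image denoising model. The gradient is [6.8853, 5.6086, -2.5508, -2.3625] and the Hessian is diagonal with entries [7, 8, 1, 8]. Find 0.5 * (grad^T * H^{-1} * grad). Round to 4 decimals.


Step 1: H is diagonal, so H^(-1) * g = [0.9836, 0.7011, -2.5508, -0.2953].
Step 2: g^T H^(-1) g = sum_i g_i^2 / H_ii
  = (6.8853)^2/7 + (5.6086)^2/8 + (-2.5508)^2/1 + (-2.3625)^2/8
  = 6.7725 + 3.932 + 6.5066 + 0.6977 = 17.9088
Step 3: Objective decrease = 0.5 * g^T H^(-1) g = 8.9544


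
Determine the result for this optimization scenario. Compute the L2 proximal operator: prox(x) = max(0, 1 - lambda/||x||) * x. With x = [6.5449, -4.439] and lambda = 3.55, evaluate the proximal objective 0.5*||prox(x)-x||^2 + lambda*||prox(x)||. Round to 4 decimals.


Step 1: Compute ||x||.
||x|| = 7.9083
Step 2: Compute scaling factor.
scale = max(0, 1 - 3.55/7.9083) = 0.5511
Step 3: prox(x) = [3.6069, -2.4463]
||prox(x)|| = 4.3583
Step 4: Proximal objective.
0.5*||prox-x||^2 = 6.3013
lambda*||prox|| = 15.472
Total = 21.773


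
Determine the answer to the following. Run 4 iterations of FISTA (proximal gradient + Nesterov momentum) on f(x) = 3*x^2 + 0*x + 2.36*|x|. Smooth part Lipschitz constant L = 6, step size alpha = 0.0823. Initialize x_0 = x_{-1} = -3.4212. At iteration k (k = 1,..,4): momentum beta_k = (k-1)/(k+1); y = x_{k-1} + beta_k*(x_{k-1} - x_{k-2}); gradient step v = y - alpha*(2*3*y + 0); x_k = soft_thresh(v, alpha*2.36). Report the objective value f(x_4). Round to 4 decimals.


FISTA on f(x) = 3*x^2 + 0*x + 2.36*|x|
L = 6, alpha = 0.0823
Iteration 1: beta = 0.0, y = -3.4212 + 0.0*(-3.4212 + 3.4212) = -3.4212
  grad(y) = -20.5272, v = y - alpha*grad = -1.7318
  prox(v) = soft_thresh(-1.7318, 0.1942) = -1.5376
Iteration 2: beta = 0.3333, y = -1.5376 + 0.3333*(-1.5376 + 3.4212) = -0.9097
  grad(y) = -5.4583, v = y - alpha*grad = -0.4605
  prox(v) = soft_thresh(-0.4605, 0.1942) = -0.2663
Iteration 3: beta = 0.5, y = -0.2663 + 0.5*(-0.2663 + 1.5376) = 0.3694
  grad(y) = 2.2163, v = y - alpha*grad = 0.187
  prox(v) = soft_thresh(0.187, 0.1942) = 0.0
Iteration 4: beta = 0.6, y = 0.0 + 0.6*(0.0 + 0.2663) = 0.1598
  grad(y) = 0.9586, v = y - alpha*grad = 0.0809
  prox(v) = soft_thresh(0.0809, 0.1942) = 0.0
f(x_4) = 3*0.0^2 + 0*0.0 + 2.36*|0.0| = 0.0


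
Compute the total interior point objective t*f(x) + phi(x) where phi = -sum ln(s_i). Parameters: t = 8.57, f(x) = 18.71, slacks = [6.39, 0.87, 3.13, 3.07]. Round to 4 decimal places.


Step 1: Compute log-barrier.
ln values: [1.8547, -0.1393, 1.141, 1.1217]
phi = -(1.8547 - 0.1393 + 1.141 + 1.1217) = -3.9782
Step 2: Compute augmented objective.
t*f(x) = 8.57*18.71 = 160.3447
Total = 160.3447 - 3.9782 = 156.3665


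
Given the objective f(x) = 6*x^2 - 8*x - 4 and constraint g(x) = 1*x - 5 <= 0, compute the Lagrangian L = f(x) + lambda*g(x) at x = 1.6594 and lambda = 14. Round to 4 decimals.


Step 1: Evaluate f(x).
f(1.6594) = 6*1.6594^2 - 8*1.6594 - 4 = -0.7535
Step 2: Evaluate g(x).
g(1.6594) = 1*1.6594 - 5 = -3.3406
Step 3: Compute Lagrangian.
L = -0.7535 + 14*-3.3406 = -47.5219


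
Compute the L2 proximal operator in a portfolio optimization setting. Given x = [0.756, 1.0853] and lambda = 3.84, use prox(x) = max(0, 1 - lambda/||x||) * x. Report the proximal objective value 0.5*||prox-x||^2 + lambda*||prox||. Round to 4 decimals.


Step 1: Compute ||x||.
||x|| = 1.3227
Step 2: Compute scaling factor.
scale = max(0, 1 - 3.84/1.3227) = 0.0
Step 3: prox(x) = [0.0, 0.0]
||prox(x)|| = 0.0
Step 4: Proximal objective.
0.5*||prox-x||^2 = 0.8747
lambda*||prox|| = 0.0
Total = 0.8747


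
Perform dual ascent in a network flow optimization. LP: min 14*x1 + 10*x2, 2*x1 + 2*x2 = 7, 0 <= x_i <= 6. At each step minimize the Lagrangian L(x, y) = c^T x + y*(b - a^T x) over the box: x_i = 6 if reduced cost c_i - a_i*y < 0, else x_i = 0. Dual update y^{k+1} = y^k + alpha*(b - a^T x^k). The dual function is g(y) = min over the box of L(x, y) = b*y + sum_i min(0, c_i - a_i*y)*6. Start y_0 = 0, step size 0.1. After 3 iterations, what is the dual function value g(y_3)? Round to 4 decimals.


Dual ascent for LP: min 14*x1 + 10*x2, 2*x1 + 2*x2 = 7, 0 <= x_i <= 6
Step 1: y^k = 0.0, reduced costs: (14.0, 10.0)
  x^k = (0.0, 0.0), subgradient = b - a^T x = 7.0
  y^{k+1} = 0.0 + 0.1*7.0 = 0.7
Step 2: y^k = 0.7, reduced costs: (12.6, 8.6)
  x^k = (0.0, 0.0), subgradient = b - a^T x = 7.0
  y^{k+1} = 0.7 + 0.1*7.0 = 1.4
Step 3: y^k = 1.4, reduced costs: (11.2, 7.2)
  x^k = (0.0, 0.0), subgradient = b - a^T x = 7.0
  y^{k+1} = 1.4 + 0.1*7.0 = 2.1
Dual objective at y_3 = 2.1: reduced costs (9.8, 5.8), box minimizer x = (0.0, 0.0)
g(y_3) = b*y + (c1 - a1*y)*x1 + (c2 - a2*y)*x2 = 7*2.1 + 9.8*0.0 + 5.8*0.0 = 14.7 + 0.0 + 0.0 = 14.7


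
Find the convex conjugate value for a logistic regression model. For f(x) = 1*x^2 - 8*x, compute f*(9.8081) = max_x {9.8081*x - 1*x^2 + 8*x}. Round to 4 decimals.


f*(y) = sup_x {y*x - a*x^2 - b*x} = sup_x {(y-b)*x - a*x^2}
FOC: (y - b) - 2a*x = 0 => x* = (y - b)/(2a)
x* = (9.8081 + 8)/(2*1) = 8.9041
f*(9.8081) = (y-b)^2/(4a) = (9.8081 + 8)^2/(4*1)
= 317.1284/4 = 79.2821


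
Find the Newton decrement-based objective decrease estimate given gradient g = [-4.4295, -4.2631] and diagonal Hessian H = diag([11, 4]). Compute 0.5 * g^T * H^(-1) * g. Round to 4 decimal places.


Step 1: H is diagonal, so H^(-1) * g = [-0.4027, -1.0658].
Step 2: g^T H^(-1) g = sum_i g_i^2 / H_ii
  = (-4.4295)^2/11 + (-4.2631)^2/4
  = 1.7837 + 4.5435 = 6.3272
Step 3: Objective decrease = 0.5 * g^T H^(-1) g = 3.1636


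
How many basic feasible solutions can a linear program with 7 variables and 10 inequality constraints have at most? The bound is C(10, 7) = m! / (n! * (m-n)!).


Each vertex corresponds to some choice of n active constraints out of m, so the number of vertices is at most C(m, n) = m! / (n!(m-n)!).
m = 10, n = 7
Numerator: 10 * 9 * 8 * 7 * 6 * 5 * 4
Denominator: 7! = 5040
C(10, 7) = 120


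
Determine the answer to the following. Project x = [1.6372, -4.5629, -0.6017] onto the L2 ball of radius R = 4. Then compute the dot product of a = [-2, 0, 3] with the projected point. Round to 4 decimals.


Step 1: Compute ||x|| (intermediates to 6 decimals).
||x|| = sqrt(1.6372^2 + (-4.5629)^2 + (-0.6017)^2) = 4.884928
Step 2: Project.
Since ||x|| > R, scale = R/||x|| = 4/4.884928 = 0.818845, proj(x) = scale * x
proj(x) = [1.340613, -3.736308, -0.492699]
Step 3: Dot product.
a^T * proj(x) = -2*1.340613 + 0*(-3.736308) + 3*(-0.492699) = -4.1593


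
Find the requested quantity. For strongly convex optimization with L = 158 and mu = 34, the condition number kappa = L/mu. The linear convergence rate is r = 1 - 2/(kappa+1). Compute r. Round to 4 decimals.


Step 1: Compute the condition number.
kappa = L/mu = 158/34 = 4.6471
Step 2: Compute the convergence rate.
r = 1 - 2/(kappa + 1) = 1 - 2*mu/(L + mu) = (L - mu)/(L + mu) = 124/192 = 0.6458


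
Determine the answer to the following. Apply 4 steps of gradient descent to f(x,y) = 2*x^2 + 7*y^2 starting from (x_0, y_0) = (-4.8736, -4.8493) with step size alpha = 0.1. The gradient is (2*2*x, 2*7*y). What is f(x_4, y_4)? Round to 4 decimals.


Gradient descent on f(x,y) = 2*x^2 + 7*y^2.
Starting point: (-4.8736, -4.8493), alpha = 0.1
Step 1: grad_x = 2*2*-4.8736 = -19.4944, grad_y = 2*7*-4.8493 = -67.8902
  x_1 = -4.8736 - 0.1*-19.4944 = -2.9242
  y_1 = -4.8493 - 0.1*-67.8902 = 1.9397
Step 2: grad_x = 2*2*-2.9242 = -11.6966, grad_y = 2*7*1.9397 = 27.1561
  x_2 = -2.9242 - 0.1*-11.6966 = -1.7545
  y_2 = 1.9397 - 0.1*27.1561 = -0.7759
Step 3: grad_x = 2*2*-1.7545 = -7.018, grad_y = 2*7*-0.7759 = -10.8624
  x_3 = -1.7545 - 0.1*-7.018 = -1.0527
  y_3 = -0.7759 - 0.1*-10.8624 = 0.3104
Step 4: grad_x = 2*2*-1.0527 = -4.2108, grad_y = 2*7*0.3104 = 4.345
  x_4 = -1.0527 - 0.1*-4.2108 = -0.6316
  y_4 = 0.3104 - 0.1*4.345 = -0.1241
f(-0.6316, -0.1241) = 2*(-0.6316)^2 + 7*(-0.1241)^2 = 0.9058


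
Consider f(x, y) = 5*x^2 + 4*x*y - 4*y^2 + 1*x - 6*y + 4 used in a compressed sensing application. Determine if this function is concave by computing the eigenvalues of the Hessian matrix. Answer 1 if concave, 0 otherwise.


The Hessian of f(x,y) = 5*x^2 + 4*x*y - 4*y^2 + 1*x - 6*y + 4 is:
H = [[10, 4], [4, -8]]
Trace = 10 - 8 = 2
Determinant = 10*-8 - (4)^2 = -96
Discriminant = (2)^2 - 4*-96 = 388.0
Eigenvalues: lambda_1 = -8.8489, lambda_2 = 10.8489
The function is not concave.

0


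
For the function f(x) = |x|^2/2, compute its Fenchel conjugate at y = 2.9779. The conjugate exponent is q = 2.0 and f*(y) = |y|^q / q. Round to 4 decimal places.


The conjugate exponent q satisfies 1/p + 1/q = 1.
p = 2, so q = 2/(2 - 1) = 2.0
|y|^q = 2.9779^2.0 = 8.8679
f*(2.9779) = 8.8679 / 2.0 = 4.4339


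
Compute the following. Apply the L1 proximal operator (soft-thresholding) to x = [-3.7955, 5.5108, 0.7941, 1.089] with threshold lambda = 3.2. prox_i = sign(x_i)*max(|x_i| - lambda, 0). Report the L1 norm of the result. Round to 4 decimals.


Soft-thresholding with lambda = 3.2:
prox(-3.7955) = sign(-3.7955)*max(|-3.7955| - 3.2, 0) = -0.5955
prox(5.5108) = sign(5.5108)*max(|5.5108| - 3.2, 0) = 2.3108
prox(0.7941) = sign(0.7941)*max(|0.7941| - 3.2, 0) = 0.0
prox(1.089) = sign(1.089)*max(|1.089| - 3.2, 0) = 0.0
prox(x) = [-0.5955, 2.3108, 0.0, 0.0]
||prox(x)||_1 = 0.5955 + 2.3108 + 0.0 + 0.0 = 2.9063


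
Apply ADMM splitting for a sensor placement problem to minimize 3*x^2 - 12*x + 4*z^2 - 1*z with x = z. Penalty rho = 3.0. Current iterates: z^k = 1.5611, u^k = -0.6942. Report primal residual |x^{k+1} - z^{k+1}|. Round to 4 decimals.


ADMM iteration with rho = 3.0, z^k = 1.5611, u^k = -0.6942
Step 1: x-update.
Minimize 3*x^2 - 12*x + (3.0/2)*(x - 1.5611 - 0.6942)^2
FOC: (2*3 + 3.0)*x = 12 + 3.0*(1.5611 + 0.6942)
x^{k+1} = 2.0851
Step 2: z-update.
Minimize 4*z^2 - 1*z + (3.0/2)*(2.0851 - z - 0.6942)^2
FOC: (2*4 + 3.0)*z = 1 + 3.0*(2.0851 - 0.6942)
z^{k+1} = 0.4702
Step 3: u-update.
u^{k+1} = -0.6942 + 2.0851 - 0.4702 = 0.9207
Step 4: Primal residual = |2.0851 - 0.4702| = 1.6149


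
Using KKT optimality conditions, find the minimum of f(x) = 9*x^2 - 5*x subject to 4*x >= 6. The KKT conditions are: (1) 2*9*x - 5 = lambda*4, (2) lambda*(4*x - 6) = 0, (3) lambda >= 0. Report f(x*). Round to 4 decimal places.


Step 1: Try lambda = 0 (constraint inactive).
x_unc = 5/(2*9) = 0.2778
Check: 4*0.2778 = 1.1112 < 6 -- violated!
Step 2: Constraint must be active: 4*x = 6
x* = 6/4 = 1.5
lambda = (2*9*1.5 - 5)/4 = 5.5
Step 3: Compute optimal value.
f(x*) = 9*1.5^2 - 5*1.5 = 12.75


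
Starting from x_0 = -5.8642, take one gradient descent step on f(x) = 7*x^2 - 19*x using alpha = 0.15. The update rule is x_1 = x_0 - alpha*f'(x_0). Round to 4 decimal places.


We compute the gradient at x_0 and apply the update.
f'(x) = 14*x - 19
f'(-5.8642) = 14*-5.8642 - 19 = -101.0988
x_1 = -5.8642 - 0.15*-101.0988 = 9.3006


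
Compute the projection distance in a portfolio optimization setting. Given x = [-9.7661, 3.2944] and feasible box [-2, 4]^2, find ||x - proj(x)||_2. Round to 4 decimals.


Project each component onto [-2, 4].
clip(-9.7661) = -2.0, clip(3.2944) = 3.2944
Projection = [-2.0, 3.2944]
Squared diffs: [60.3123, 0.0]
Distance = sqrt(60.3123) = 7.7661


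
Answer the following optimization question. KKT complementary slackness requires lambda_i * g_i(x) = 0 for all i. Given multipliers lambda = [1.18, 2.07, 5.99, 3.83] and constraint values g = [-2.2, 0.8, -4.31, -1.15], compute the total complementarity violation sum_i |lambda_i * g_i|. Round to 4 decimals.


KKT complementary slackness check:
lambda_1 * g_1 = 1.18 * -2.2 = -2.596
lambda_2 * g_2 = 2.07 * 0.8 = 1.656
lambda_3 * g_3 = 5.99 * -4.31 = -25.8169
lambda_4 * g_4 = 3.83 * -1.15 = -4.4045
Total violation = 2.596 + 1.656 + 25.8169 + 4.4045 = 34.4734


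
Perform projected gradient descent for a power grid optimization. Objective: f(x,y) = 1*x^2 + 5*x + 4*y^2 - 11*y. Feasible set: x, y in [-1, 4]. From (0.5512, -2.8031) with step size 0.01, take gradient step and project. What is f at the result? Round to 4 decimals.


Step 1: Compute gradient at (0.5512, -2.8031).
grad_x = 2*1*0.5512 + 5 = 6.1024
grad_y = 2*4*-2.8031 - 11 = -33.4248
Step 2: Gradient step.
x_raw = 0.5512 - 0.01*6.1024 = 0.4902
y_raw = -2.8031 - 0.01*-33.4248 = -2.4689
Step 3: Project onto [-1, 4].
x_proj = clip(0.4902) = 0.4902
y_proj = clip(-2.4689) = -1.0
Step 4: Evaluate f.
f(0.4902, -1.0) = 17.6912


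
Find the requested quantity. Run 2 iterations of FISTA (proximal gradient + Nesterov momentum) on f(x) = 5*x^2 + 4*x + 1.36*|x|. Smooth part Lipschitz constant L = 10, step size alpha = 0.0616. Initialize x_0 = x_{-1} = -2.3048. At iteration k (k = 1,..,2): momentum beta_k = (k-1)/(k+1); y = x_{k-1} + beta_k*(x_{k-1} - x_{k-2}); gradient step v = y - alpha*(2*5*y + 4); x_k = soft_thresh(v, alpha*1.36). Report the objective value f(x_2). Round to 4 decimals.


FISTA on f(x) = 5*x^2 + 4*x + 1.36*|x|
L = 10, alpha = 0.0616
Iteration 1: beta = 0.0, y = -2.3048 + 0.0*(-2.3048 + 2.3048) = -2.3048
  grad(y) = -19.048, v = y - alpha*grad = -1.1314
  prox(v) = soft_thresh(-1.1314, 0.0838) = -1.0477
Iteration 2: beta = 0.3333, y = -1.0477 + 0.3333*(-1.0477 + 2.3048) = -0.6286
  grad(y) = -2.2862, v = y - alpha*grad = -0.4878
  prox(v) = soft_thresh(-0.4878, 0.0838) = -0.404
f(x_2) = 5*(-0.404)^2 + 4*(-0.404) + 1.36*|-0.404| = -0.2505


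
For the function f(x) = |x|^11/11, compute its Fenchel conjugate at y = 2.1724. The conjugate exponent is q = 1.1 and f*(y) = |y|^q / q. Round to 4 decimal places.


The conjugate exponent q satisfies 1/p + 1/q = 1.
p = 11, so q = 11/(11 - 1) = 1.1
|y|^q = 2.1724^1.1 = 2.3477
f*(2.1724) = 2.3477 / 1.1 = 2.1342


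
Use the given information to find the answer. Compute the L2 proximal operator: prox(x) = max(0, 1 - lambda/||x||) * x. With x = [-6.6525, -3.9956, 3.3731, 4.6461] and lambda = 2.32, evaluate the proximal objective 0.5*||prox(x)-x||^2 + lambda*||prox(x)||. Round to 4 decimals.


Step 1: Compute ||x||.
||x|| = 9.6532
Step 2: Compute scaling factor.
scale = max(0, 1 - 2.32/9.6532) = 0.7597
Step 3: prox(x) = [-5.0537, -3.0353, 2.5624, 3.5295]
||prox(x)|| = 7.3332
Step 4: Proximal objective.
0.5*||prox-x||^2 = 2.6912
lambda*||prox|| = 17.013
Total = 19.7043


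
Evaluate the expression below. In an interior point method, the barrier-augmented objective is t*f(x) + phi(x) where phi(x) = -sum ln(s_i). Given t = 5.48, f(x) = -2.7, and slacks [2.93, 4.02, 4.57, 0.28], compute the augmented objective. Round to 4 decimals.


Step 1: Compute log-barrier.
ln values: [1.075, 1.3913, 1.5195, -1.273]
phi = -(1.075 + 1.3913 + 1.5195 - 1.273) = -2.7128
Step 2: Compute augmented objective.
t*f(x) = 5.48*-2.7 = -14.796
Total = -14.796 - 2.7128 = -17.5088


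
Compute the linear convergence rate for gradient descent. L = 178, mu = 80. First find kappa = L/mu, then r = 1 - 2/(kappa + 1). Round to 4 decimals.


Step 1: Compute the condition number.
kappa = L/mu = 178/80 = 2.225
Step 2: Compute the convergence rate.
r = 1 - 2/(kappa + 1) = 1 - 2*mu/(L + mu) = (L - mu)/(L + mu) = 98/258 = 0.3798


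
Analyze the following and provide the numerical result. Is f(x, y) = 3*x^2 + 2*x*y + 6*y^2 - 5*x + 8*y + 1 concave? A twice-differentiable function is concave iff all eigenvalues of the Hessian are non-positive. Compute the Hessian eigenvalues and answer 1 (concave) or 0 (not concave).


The Hessian of f(x,y) = 3*x^2 + 2*x*y + 6*y^2 - 5*x + 8*y + 1 is:
H = [[6, 2], [2, 12]]
Trace = 6 + 12 = 18
Determinant = 6*12 - (2)^2 = 68
Discriminant = (18)^2 - 4*68 = 52.0
Eigenvalues: lambda_1 = 5.3944, lambda_2 = 12.6056
The function is not concave.

0


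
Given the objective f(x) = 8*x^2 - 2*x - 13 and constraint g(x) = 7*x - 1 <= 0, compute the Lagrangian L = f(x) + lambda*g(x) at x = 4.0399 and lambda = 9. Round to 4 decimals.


Step 1: Evaluate f(x).
f(4.0399) = 8*4.0399^2 - 2*4.0399 - 13 = 109.4865
Step 2: Evaluate g(x).
g(4.0399) = 7*4.0399 - 1 = 27.2793
Step 3: Compute Lagrangian.
L = 109.4865 + 9*27.2793 = 355.0002


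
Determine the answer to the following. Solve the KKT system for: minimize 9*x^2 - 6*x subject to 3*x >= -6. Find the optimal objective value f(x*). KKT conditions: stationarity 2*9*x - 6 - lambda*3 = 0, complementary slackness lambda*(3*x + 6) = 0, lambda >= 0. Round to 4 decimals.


Step 1: Try lambda = 0 (constraint inactive).
Stationarity: 2*9*x - 6 = 0
x* = 6/(2*9) = 1/3 = 0.3333 (rounded; the exact value 1/3 is used below)
Check constraint: 3*0.3333 = 0.9999 >= -6 -- satisfied.
Step 2: Compute optimal value.
f(x*) = 9*(1/3)^2 - 6*(1/3) = -1.0


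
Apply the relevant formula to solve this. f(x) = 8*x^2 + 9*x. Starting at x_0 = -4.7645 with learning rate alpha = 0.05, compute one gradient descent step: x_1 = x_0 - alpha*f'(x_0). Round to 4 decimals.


We compute the gradient at x_0 and apply the update.
f'(x) = 16*x + 9
f'(-4.7645) = 16*-4.7645 + 9 = -67.232
x_1 = -4.7645 - 0.05*-67.232 = -1.4029


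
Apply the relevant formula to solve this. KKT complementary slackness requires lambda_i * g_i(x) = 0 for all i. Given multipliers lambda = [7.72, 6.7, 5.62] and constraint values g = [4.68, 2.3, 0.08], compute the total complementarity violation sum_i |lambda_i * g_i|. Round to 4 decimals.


KKT complementary slackness check:
lambda_1 * g_1 = 7.72 * 4.68 = 36.1296
lambda_2 * g_2 = 6.7 * 2.3 = 15.41
lambda_3 * g_3 = 5.62 * 0.08 = 0.4496
Total violation = 36.1296 + 15.41 + 0.4496 = 51.9892


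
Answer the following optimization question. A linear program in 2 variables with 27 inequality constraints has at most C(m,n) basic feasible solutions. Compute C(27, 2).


Each vertex corresponds to some choice of n active constraints out of m, so the number of vertices is at most C(m, n) = m! / (n!(m-n)!).
m = 27, n = 2
Numerator: 27 * 26
Denominator: 2! = 2
C(27, 2) = 351


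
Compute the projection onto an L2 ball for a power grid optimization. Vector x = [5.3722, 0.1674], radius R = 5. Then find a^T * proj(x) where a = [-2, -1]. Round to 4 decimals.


Step 1: Compute ||x|| (intermediates to 6 decimals).
||x|| = sqrt(5.3722^2 + 0.1674^2) = 5.374807
Step 2: Project.
Since ||x|| > R, scale = R/||x|| = 5/5.374807 = 0.930266, proj(x) = scale * x
proj(x) = [4.997575, 0.155727]
Step 3: Dot product.
a^T * proj(x) = -2*4.997575 - 1*0.155727 = -10.1509


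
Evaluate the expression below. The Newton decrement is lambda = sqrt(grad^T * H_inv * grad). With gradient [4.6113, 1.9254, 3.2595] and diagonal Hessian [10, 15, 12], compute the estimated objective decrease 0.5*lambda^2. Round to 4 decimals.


Step 1: H is diagonal, so H^(-1) * g = [0.4611, 0.1284, 0.2716].
Step 2: g^T H^(-1) g = sum_i g_i^2 / H_ii
  = (4.6113)^2/10 + (1.9254)^2/15 + (3.2595)^2/12
  = 2.1264 + 0.2471 + 0.8854 = 3.2589
Step 3: Objective decrease = 0.5 * g^T H^(-1) g = 1.6295


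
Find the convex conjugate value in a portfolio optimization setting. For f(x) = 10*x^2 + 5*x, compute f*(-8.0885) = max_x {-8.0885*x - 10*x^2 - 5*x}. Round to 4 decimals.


f*(y) = sup_x {y*x - a*x^2 - b*x} = sup_x {(y-b)*x - a*x^2}
FOC: (y - b) - 2a*x = 0 => x* = (y - b)/(2a)
x* = (-8.0885 - 5)/(2*10) = -0.6544
f*(-8.0885) = (y-b)^2/(4a) = (-8.0885 - 5)^2/(4*10)
= 171.3088/40 = 4.2827


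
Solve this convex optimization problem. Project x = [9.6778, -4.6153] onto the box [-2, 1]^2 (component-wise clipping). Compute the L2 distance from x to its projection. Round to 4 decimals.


Project each component onto [-2, 1].
clip(9.6778) = 1.0, clip(-4.6153) = -2.0
Projection = [1.0, -2.0]
Squared diffs: [75.3042, 6.8398]
Distance = sqrt(82.144) = 9.0633


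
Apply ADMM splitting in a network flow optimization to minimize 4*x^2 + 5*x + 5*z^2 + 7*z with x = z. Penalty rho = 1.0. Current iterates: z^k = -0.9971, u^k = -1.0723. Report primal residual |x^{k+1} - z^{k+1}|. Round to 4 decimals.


ADMM iteration with rho = 1.0, z^k = -0.9971, u^k = -1.0723
Step 1: x-update.
Minimize 4*x^2 + 5*x + (1.0/2)*(x + 0.9971 - 1.0723)^2
FOC: (2*4 + 1.0)*x = -5 + 1.0*(-0.9971 + 1.0723)
x^{k+1} = -0.5472
Step 2: z-update.
Minimize 5*z^2 + 7*z + (1.0/2)*(-0.5472 - z - 1.0723)^2
FOC: (2*5 + 1.0)*z = -7 + 1.0*(-0.5472 - 1.0723)
z^{k+1} = -0.7836
Step 3: u-update.
u^{k+1} = -1.0723 - 0.5472 + 0.7836 = -0.8359
Step 4: Primal residual = |-0.5472 + 0.7836| = 0.2364


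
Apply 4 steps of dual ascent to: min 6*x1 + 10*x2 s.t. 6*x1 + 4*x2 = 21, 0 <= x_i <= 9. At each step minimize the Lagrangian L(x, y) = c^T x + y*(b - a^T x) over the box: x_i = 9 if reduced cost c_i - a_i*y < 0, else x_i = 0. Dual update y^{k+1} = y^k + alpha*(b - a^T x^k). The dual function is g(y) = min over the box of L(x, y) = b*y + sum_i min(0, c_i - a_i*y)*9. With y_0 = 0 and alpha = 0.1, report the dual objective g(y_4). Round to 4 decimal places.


Dual ascent for LP: min 6*x1 + 10*x2, 6*x1 + 4*x2 = 21, 0 <= x_i <= 9
Step 1: y^k = 0.0, reduced costs: (6.0, 10.0)
  x^k = (0.0, 0.0), subgradient = b - a^T x = 21.0
  y^{k+1} = 0.0 + 0.1*21.0 = 2.1
Step 2: y^k = 2.1, reduced costs: (-6.6, 1.6)
  x^k = (9.0, 0.0), subgradient = b - a^T x = -33.0
  y^{k+1} = 2.1 + 0.1*-33.0 = -1.2
Step 3: y^k = -1.2, reduced costs: (13.2, 14.8)
  x^k = (0.0, 0.0), subgradient = b - a^T x = 21.0
  y^{k+1} = -1.2 + 0.1*21.0 = 0.9
Step 4: y^k = 0.9, reduced costs: (0.6, 6.4)
  x^k = (0.0, 0.0), subgradient = b - a^T x = 21.0
  y^{k+1} = 0.9 + 0.1*21.0 = 3.0
Dual objective at y_4 = 3.0: reduced costs (-12.0, -2.0), box minimizer x = (9.0, 9.0)
g(y_4) = b*y + (c1 - a1*y)*x1 + (c2 - a2*y)*x2 = 21*3.0 + (-12.0)*9.0 + (-2.0)*9.0 = 63.0 - 108.0 - 18.0 = -63.0
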